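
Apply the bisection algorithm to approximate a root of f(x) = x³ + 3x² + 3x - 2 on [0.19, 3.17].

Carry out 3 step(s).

f(x) = x³ + 3x² + 3x - 2
Initial interval: [0.19, 3.17]

Iteration 1:
  c_1 = (0.190000 + 3.170000)/2 = 1.680000
  f(c_1) = f(1.680000) = 16.248832
  f(a) × f(c) < 0, new interval: [0.190000, 1.680000]
Iteration 2:
  c_2 = (0.190000 + 1.680000)/2 = 0.935000
  f(c_2) = f(0.935000) = 4.245075
  f(a) × f(c) < 0, new interval: [0.190000, 0.935000]
Iteration 3:
  c_3 = (0.190000 + 0.935000)/2 = 0.562500
  f(c_3) = f(0.562500) = 0.814697
  f(a) × f(c) < 0, new interval: [0.190000, 0.562500]

After 3 iteration(s), the approximation is c_3 = 0.562500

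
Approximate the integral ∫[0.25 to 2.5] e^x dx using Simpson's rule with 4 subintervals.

f(x) = e^x
a = 0.25, b = 2.5, n = 4
h = (b - a)/n = 0.562500

Simpson's rule: (h/3)[f(x₀) + 4f(x₁) + 2f(x₂) + ... + f(xₙ)]

x_0 = 0.2500, f(x_0) = 1.284025, coefficient = 1
x_1 = 0.8125, f(x_1) = 2.253535, coefficient = 4
x_2 = 1.3750, f(x_2) = 3.955077, coefficient = 2
x_3 = 1.9375, f(x_3) = 6.941376, coefficient = 4
x_4 = 2.5000, f(x_4) = 12.182494, coefficient = 1

I ≈ (0.562500/3) × 58.156315 = 10.904309
Exact value: 10.898469
Error: 0.005841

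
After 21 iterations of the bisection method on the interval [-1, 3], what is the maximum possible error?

Bisection error bound: |error| ≤ (b-a)/2^n
|error| ≤ (3 - (-1))/2^21 = 4/2^21
|error| ≤ 0.0000019073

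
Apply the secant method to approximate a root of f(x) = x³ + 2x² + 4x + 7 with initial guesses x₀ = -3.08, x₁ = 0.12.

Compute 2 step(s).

f(x) = x³ + 2x² + 4x + 7
x₀ = -3.08, x₁ = 0.12

Secant formula: x_{n+1} = x_n - f(x_n)(x_n - x_{n-1})/(f(x_n) - f(x_{n-1}))

Iteration 1:
  f(-3.080000) = -15.565312
  f(0.120000) = 7.510528
  x_2 = 0.120000 - 7.510528×(0.120000 - (-3.080000))/(7.510528 - (-15.565312))
       = -0.921509
Iteration 2:
  f(0.120000) = 7.510528
  f(-0.921509) = 4.229796
  x_3 = -0.921509 - 4.229796×(-0.921509 - 0.120000)/(4.229796 - 7.510528)
       = -2.264310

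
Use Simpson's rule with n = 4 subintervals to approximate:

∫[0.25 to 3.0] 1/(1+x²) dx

f(x) = 1/(1+x²)
a = 0.25, b = 3.0, n = 4
h = (b - a)/n = 0.687500

Simpson's rule: (h/3)[f(x₀) + 4f(x₁) + 2f(x₂) + ... + f(xₙ)]

x_0 = 0.2500, f(x_0) = 0.941176, coefficient = 1
x_1 = 0.9375, f(x_1) = 0.532225, coefficient = 4
x_2 = 1.6250, f(x_2) = 0.274678, coefficient = 2
x_3 = 2.3125, f(x_3) = 0.157538, coefficient = 4
x_4 = 3.0000, f(x_4) = 0.100000, coefficient = 1

I ≈ (0.687500/3) × 4.349585 = 0.996780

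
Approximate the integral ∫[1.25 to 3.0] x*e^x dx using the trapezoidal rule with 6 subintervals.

f(x) = x*e^x
a = 1.25, b = 3.0, n = 6
h = (b - a)/n = 0.291667

Trapezoidal rule: (h/2)[f(x₀) + 2f(x₁) + 2f(x₂) + ... + f(xₙ)]

x_0 = 1.2500, f(x_0) = 4.362929, coefficient = 1
x_1 = 1.5417, f(x_1) = 7.203239, coefficient = 2
x_2 = 1.8333, f(x_2) = 11.466952, coefficient = 2
x_3 = 2.1250, f(x_3) = 17.792407, coefficient = 2
x_4 = 2.4167, f(x_4) = 27.087053, coefficient = 2
x_5 = 2.7083, f(x_5) = 40.636504, coefficient = 2
x_6 = 3.0000, f(x_6) = 60.256611, coefficient = 1

I ≈ (0.291667/2) × 272.991848 = 39.811311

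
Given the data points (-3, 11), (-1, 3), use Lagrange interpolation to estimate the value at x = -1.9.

Lagrange interpolation formula:
P(x) = Σ yᵢ × Lᵢ(x)
where Lᵢ(x) = Π_{j≠i} (x - xⱼ)/(xᵢ - xⱼ)

L_0(-1.9) = (-1.9 - (-1))/(-3 - (-1)) = 0.450000
L_1(-1.9) = (-1.9 - (-3))/(-1 - (-3)) = 0.550000

P(-1.9) = 11×L_0(-1.9) + 3×L_1(-1.9)
P(-1.9) = 6.600000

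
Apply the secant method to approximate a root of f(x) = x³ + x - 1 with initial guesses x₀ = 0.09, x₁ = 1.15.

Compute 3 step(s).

f(x) = x³ + x - 1
x₀ = 0.09, x₁ = 1.15

Secant formula: x_{n+1} = x_n - f(x_n)(x_n - x_{n-1})/(f(x_n) - f(x_{n-1}))

Iteration 1:
  f(0.090000) = -0.909271
  f(1.150000) = 1.670875
  x_2 = 1.150000 - 1.670875×(1.150000 - 0.090000)/(1.670875 - (-0.909271))
       = 0.463555
Iteration 2:
  f(1.150000) = 1.670875
  f(0.463555) = -0.436834
  x_3 = 0.463555 - (-0.436834)×(0.463555 - 1.150000)/(-0.436834 - 1.670875)
       = 0.605825
Iteration 3:
  f(0.463555) = -0.436834
  f(0.605825) = -0.171823
  x_4 = 0.605825 - (-0.171823)×(0.605825 - 0.463555)/(-0.171823 - (-0.436834))
       = 0.698067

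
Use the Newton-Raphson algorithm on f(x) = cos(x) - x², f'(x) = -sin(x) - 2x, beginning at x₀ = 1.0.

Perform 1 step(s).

f(x) = cos(x) - x²
f'(x) = -sin(x) - 2x
x₀ = 1.0

Newton-Raphson formula: x_{n+1} = x_n - f(x_n)/f'(x_n)

Iteration 1:
  f(1.000000) = -0.459698
  f'(1.000000) = -2.841471
  x_1 = 1.000000 - (-0.459698)/(-2.841471) = 0.838218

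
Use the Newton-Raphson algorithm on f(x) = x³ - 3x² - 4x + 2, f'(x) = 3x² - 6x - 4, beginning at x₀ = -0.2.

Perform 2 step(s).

f(x) = x³ - 3x² - 4x + 2
f'(x) = 3x² - 6x - 4
x₀ = -0.2

Newton-Raphson formula: x_{n+1} = x_n - f(x_n)/f'(x_n)

Iteration 1:
  f(-0.200000) = 2.672000
  f'(-0.200000) = -2.680000
  x_1 = -0.200000 - 2.672000/(-2.680000) = 0.797015
Iteration 2:
  f(0.797015) = -2.587468
  f'(0.797015) = -6.876391
  x_2 = 0.797015 - (-2.587468)/(-6.876391) = 0.420732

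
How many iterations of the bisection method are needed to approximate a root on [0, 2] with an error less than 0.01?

We need (b-a)/2^n ≤ 0.01
(2 - 0)/2^n ≤ 0.01
2/2^n ≤ 0.01
2^n ≥ 200
n ≥ log₂(200) = 7.64
n ≥ 8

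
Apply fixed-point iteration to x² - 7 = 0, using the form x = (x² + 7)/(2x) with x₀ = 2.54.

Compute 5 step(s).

Equation: x² - 7 = 0
Fixed-point form: x = (x² + 7)/(2x)
x₀ = 2.54

x_1 = g(2.540000) = 2.647953
x_2 = g(2.647953) = 2.645752
x_3 = g(2.645752) = 2.645751
x_4 = g(2.645751) = 2.645751
x_5 = g(2.645751) = 2.645751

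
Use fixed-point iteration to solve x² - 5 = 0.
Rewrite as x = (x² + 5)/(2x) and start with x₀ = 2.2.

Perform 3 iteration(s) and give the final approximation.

Equation: x² - 5 = 0
Fixed-point form: x = (x² + 5)/(2x)
x₀ = 2.2

x_1 = g(2.200000) = 2.236364
x_2 = g(2.236364) = 2.236068
x_3 = g(2.236068) = 2.236068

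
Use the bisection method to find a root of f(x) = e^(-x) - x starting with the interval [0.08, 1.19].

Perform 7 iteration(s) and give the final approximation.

f(x) = e^(-x) - x
Initial interval: [0.08, 1.19]

Iteration 1:
  c_1 = (0.080000 + 1.190000)/2 = 0.635000
  f(c_1) = f(0.635000) = -0.105065
  f(a) × f(c) < 0, new interval: [0.080000, 0.635000]
Iteration 2:
  c_2 = (0.080000 + 0.635000)/2 = 0.357500
  f(c_2) = f(0.357500) = 0.341923
  f(a) × f(c) ≥ 0, new interval: [0.357500, 0.635000]
Iteration 3:
  c_3 = (0.357500 + 0.635000)/2 = 0.496250
  f(c_3) = f(0.496250) = 0.112559
  f(a) × f(c) ≥ 0, new interval: [0.496250, 0.635000]
Iteration 4:
  c_4 = (0.496250 + 0.635000)/2 = 0.565625
  f(c_4) = f(0.565625) = 0.002380
  f(a) × f(c) ≥ 0, new interval: [0.565625, 0.635000]
Iteration 5:
  c_5 = (0.565625 + 0.635000)/2 = 0.600313
  f(c_5) = f(0.600313) = -0.051672
  f(a) × f(c) < 0, new interval: [0.565625, 0.600313]
Iteration 6:
  c_6 = (0.565625 + 0.600313)/2 = 0.582969
  f(c_6) = f(0.582969) = -0.024730
  f(a) × f(c) < 0, new interval: [0.565625, 0.582969]
Iteration 7:
  c_7 = (0.565625 + 0.582969)/2 = 0.574297
  f(c_7) = f(0.574297) = -0.011196
  f(a) × f(c) < 0, new interval: [0.565625, 0.574297]

After 7 iteration(s), the approximation is c_7 = 0.574297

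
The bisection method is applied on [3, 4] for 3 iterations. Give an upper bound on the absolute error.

Bisection error bound: |error| ≤ (b-a)/2^n
|error| ≤ (4 - 3)/2^3 = 1/2^3
|error| ≤ 0.1250000000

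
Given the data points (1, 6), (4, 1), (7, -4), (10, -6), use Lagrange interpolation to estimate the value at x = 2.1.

Lagrange interpolation formula:
P(x) = Σ yᵢ × Lᵢ(x)
where Lᵢ(x) = Π_{j≠i} (x - xⱼ)/(xᵢ - xⱼ)

L_0(2.1) = (2.1 - 4)/(1 - 4) × (2.1 - 7)/(1 - 7) × (2.1 - 10)/(1 - 10) = 0.454006
L_1(2.1) = (2.1 - 1)/(4 - 1) × (2.1 - 7)/(4 - 7) × (2.1 - 10)/(4 - 10) = 0.788537
L_2(2.1) = (2.1 - 1)/(7 - 1) × (2.1 - 4)/(7 - 4) × (2.1 - 10)/(7 - 10) = -0.305759
L_3(2.1) = (2.1 - 1)/(10 - 1) × (2.1 - 4)/(10 - 4) × (2.1 - 7)/(10 - 7) = 0.063216

P(2.1) = 6×L_0(2.1) + 1×L_1(2.1) + (-4)×L_2(2.1) + (-6)×L_3(2.1)
P(2.1) = 4.356315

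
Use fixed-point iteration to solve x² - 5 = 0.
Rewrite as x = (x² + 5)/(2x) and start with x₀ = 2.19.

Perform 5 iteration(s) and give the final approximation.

Equation: x² - 5 = 0
Fixed-point form: x = (x² + 5)/(2x)
x₀ = 2.19

x_1 = g(2.190000) = 2.236553
x_2 = g(2.236553) = 2.236068
x_3 = g(2.236068) = 2.236068
x_4 = g(2.236068) = 2.236068
x_5 = g(2.236068) = 2.236068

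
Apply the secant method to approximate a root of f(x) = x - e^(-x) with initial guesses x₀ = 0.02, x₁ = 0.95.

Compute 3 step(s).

f(x) = x - e^(-x)
x₀ = 0.02, x₁ = 0.95

Secant formula: x_{n+1} = x_n - f(x_n)(x_n - x_{n-1})/(f(x_n) - f(x_{n-1}))

Iteration 1:
  f(0.020000) = -0.960199
  f(0.950000) = 0.563259
  x_2 = 0.950000 - 0.563259×(0.950000 - 0.020000)/(0.563259 - (-0.960199))
       = 0.606157
Iteration 2:
  f(0.950000) = 0.563259
  f(0.606157) = 0.060713
  x_3 = 0.606157 - 0.060713×(0.606157 - 0.950000)/(0.060713 - 0.563259)
       = 0.564616
Iteration 3:
  f(0.606157) = 0.060713
  f(0.564616) = -0.003962
  x_4 = 0.564616 - (-0.003962)×(0.564616 - 0.606157)/(-0.003962 - 0.060713)
       = 0.567161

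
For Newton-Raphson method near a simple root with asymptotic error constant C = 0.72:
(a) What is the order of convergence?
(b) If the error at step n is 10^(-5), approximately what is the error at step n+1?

(a) Newton-Raphson has quadratic (order 2) convergence near simple roots.
    This means |e_{n+1}| ≈ C|e_n|².

(b) With |e_n| = 10^(-5) and C = 0.72:
    |e_{n+1}| ≈ 0.72 × (10^(-5))² = 0.72 × 10^(-10)

(a) 2 (quadratic); (b) |e_{n+1}| ≈ 7.200e-11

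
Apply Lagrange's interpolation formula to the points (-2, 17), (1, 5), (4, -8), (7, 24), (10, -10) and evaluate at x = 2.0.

Lagrange interpolation formula:
P(x) = Σ yᵢ × Lᵢ(x)
where Lᵢ(x) = Π_{j≠i} (x - xⱼ)/(xᵢ - xⱼ)

L_0(2.0) = (2.0 - 1)/(-2 - 1) × (2.0 - 4)/(-2 - 4) × (2.0 - 7)/(-2 - 7) × (2.0 - 10)/(-2 - 10) = -0.041152
L_1(2.0) = (2.0 - (-2))/(1 - (-2)) × (2.0 - 4)/(1 - 4) × (2.0 - 7)/(1 - 7) × (2.0 - 10)/(1 - 10) = 0.658436
L_2(2.0) = (2.0 - (-2))/(4 - (-2)) × (2.0 - 1)/(4 - 1) × (2.0 - 7)/(4 - 7) × (2.0 - 10)/(4 - 10) = 0.493827
L_3(2.0) = (2.0 - (-2))/(7 - (-2)) × (2.0 - 1)/(7 - 1) × (2.0 - 4)/(7 - 4) × (2.0 - 10)/(7 - 10) = -0.131687
L_4(2.0) = (2.0 - (-2))/(10 - (-2)) × (2.0 - 1)/(10 - 1) × (2.0 - 4)/(10 - 4) × (2.0 - 7)/(10 - 7) = 0.020576

P(2.0) = 17×L_0(2.0) + 5×L_1(2.0) + (-8)×L_2(2.0) + 24×L_3(2.0) + (-10)×L_4(2.0)
P(2.0) = -4.724280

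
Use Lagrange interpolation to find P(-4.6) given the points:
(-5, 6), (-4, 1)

Lagrange interpolation formula:
P(x) = Σ yᵢ × Lᵢ(x)
where Lᵢ(x) = Π_{j≠i} (x - xⱼ)/(xᵢ - xⱼ)

L_0(-4.6) = (-4.6 - (-4))/(-5 - (-4)) = 0.600000
L_1(-4.6) = (-4.6 - (-5))/(-4 - (-5)) = 0.400000

P(-4.6) = 6×L_0(-4.6) + 1×L_1(-4.6)
P(-4.6) = 4.000000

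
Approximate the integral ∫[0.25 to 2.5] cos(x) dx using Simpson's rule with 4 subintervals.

f(x) = cos(x)
a = 0.25, b = 2.5, n = 4
h = (b - a)/n = 0.562500

Simpson's rule: (h/3)[f(x₀) + 4f(x₁) + 2f(x₂) + ... + f(xₙ)]

x_0 = 0.2500, f(x_0) = 0.968912, coefficient = 1
x_1 = 0.8125, f(x_1) = 0.687686, coefficient = 4
x_2 = 1.3750, f(x_2) = 0.194548, coefficient = 2
x_3 = 1.9375, f(x_3) = -0.358540, coefficient = 4
x_4 = 2.5000, f(x_4) = -0.801144, coefficient = 1

I ≈ (0.562500/3) × 1.873446 = 0.351271
Exact value: 0.351068
Error: 0.000203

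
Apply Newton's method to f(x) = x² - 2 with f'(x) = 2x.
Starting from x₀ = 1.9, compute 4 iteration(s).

f(x) = x² - 2
f'(x) = 2x
x₀ = 1.9

Newton-Raphson formula: x_{n+1} = x_n - f(x_n)/f'(x_n)

Iteration 1:
  f(1.900000) = 1.610000
  f'(1.900000) = 3.800000
  x_1 = 1.900000 - 1.610000/3.800000 = 1.476316
Iteration 2:
  f(1.476316) = 0.179508
  f'(1.476316) = 2.952632
  x_2 = 1.476316 - 0.179508/2.952632 = 1.415520
Iteration 3:
  f(1.415520) = 0.003696
  f'(1.415520) = 2.831039
  x_3 = 1.415520 - 0.003696/2.831039 = 1.414214
Iteration 4:
  f(1.414214) = 0.000002
  f'(1.414214) = 2.828428
  x_4 = 1.414214 - 0.000002/2.828428 = 1.414214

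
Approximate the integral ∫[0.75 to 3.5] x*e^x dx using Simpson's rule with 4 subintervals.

f(x) = x*e^x
a = 0.75, b = 3.5, n = 4
h = (b - a)/n = 0.687500

Simpson's rule: (h/3)[f(x₀) + 4f(x₁) + 2f(x₂) + ... + f(xₙ)]

x_0 = 0.7500, f(x_0) = 1.587750, coefficient = 1
x_1 = 1.4375, f(x_1) = 6.052101, coefficient = 4
x_2 = 2.1250, f(x_2) = 17.792407, coefficient = 2
x_3 = 2.8125, f(x_3) = 46.832330, coefficient = 4
x_4 = 3.5000, f(x_4) = 115.904082, coefficient = 1

I ≈ (0.687500/3) × 364.614369 = 83.557460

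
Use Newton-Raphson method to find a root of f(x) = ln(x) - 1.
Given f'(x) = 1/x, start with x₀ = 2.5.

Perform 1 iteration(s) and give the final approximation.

f(x) = ln(x) - 1
f'(x) = 1/x
x₀ = 2.5

Newton-Raphson formula: x_{n+1} = x_n - f(x_n)/f'(x_n)

Iteration 1:
  f(2.500000) = -0.083709
  f'(2.500000) = 0.400000
  x_1 = 2.500000 - (-0.083709)/0.400000 = 2.709273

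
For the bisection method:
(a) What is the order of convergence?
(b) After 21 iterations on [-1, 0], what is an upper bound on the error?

(a) Bisection has linear (order 1) convergence; the error is halved each step.

(b) Error bound = (b-a)/2^n = (0 - (-1))/2^{21}
    = 1/2^{21}

(a) 1 (linear); (b) error ≤ 4.77e-07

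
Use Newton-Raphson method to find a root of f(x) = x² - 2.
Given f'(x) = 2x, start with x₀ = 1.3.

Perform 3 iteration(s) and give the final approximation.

f(x) = x² - 2
f'(x) = 2x
x₀ = 1.3

Newton-Raphson formula: x_{n+1} = x_n - f(x_n)/f'(x_n)

Iteration 1:
  f(1.300000) = -0.310000
  f'(1.300000) = 2.600000
  x_1 = 1.300000 - (-0.310000)/2.600000 = 1.419231
Iteration 2:
  f(1.419231) = 0.014216
  f'(1.419231) = 2.838462
  x_2 = 1.419231 - 0.014216/2.838462 = 1.414222
Iteration 3:
  f(1.414222) = 0.000025
  f'(1.414222) = 2.828445
  x_3 = 1.414222 - 0.000025/2.828445 = 1.414214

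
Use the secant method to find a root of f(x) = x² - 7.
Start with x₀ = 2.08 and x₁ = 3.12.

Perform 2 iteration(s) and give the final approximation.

f(x) = x² - 7
x₀ = 2.08, x₁ = 3.12

Secant formula: x_{n+1} = x_n - f(x_n)(x_n - x_{n-1})/(f(x_n) - f(x_{n-1}))

Iteration 1:
  f(2.080000) = -2.673600
  f(3.120000) = 2.734400
  x_2 = 3.120000 - 2.734400×(3.120000 - 2.080000)/(2.734400 - (-2.673600))
       = 2.594154
Iteration 2:
  f(3.120000) = 2.734400
  f(2.594154) = -0.270366
  x_3 = 2.594154 - (-0.270366)×(2.594154 - 3.120000)/(-0.270366 - 2.734400)
       = 2.641469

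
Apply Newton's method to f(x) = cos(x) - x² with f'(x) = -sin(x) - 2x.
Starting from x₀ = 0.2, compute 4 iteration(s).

f(x) = cos(x) - x²
f'(x) = -sin(x) - 2x
x₀ = 0.2

Newton-Raphson formula: x_{n+1} = x_n - f(x_n)/f'(x_n)

Iteration 1:
  f(0.200000) = 0.940067
  f'(0.200000) = -0.598669
  x_1 = 0.200000 - 0.940067/(-0.598669) = 1.770260
Iteration 2:
  f(1.770260) = -3.331965
  f'(1.770260) = -4.520693
  x_2 = 1.770260 - (-3.331965)/(-4.520693) = 1.033213
Iteration 3:
  f(1.033213) = -0.555467
  f'(1.033213) = -2.925374
  x_3 = 1.033213 - (-0.555467)/(-2.925374) = 0.843334
Iteration 4:
  f(0.843334) = -0.046236
  f'(0.843334) = -2.433532
  x_4 = 0.843334 - (-0.046236)/(-2.433532) = 0.824335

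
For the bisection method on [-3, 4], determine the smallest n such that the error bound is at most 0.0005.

We need (b-a)/2^n ≤ 0.0005
(4 - (-3))/2^n ≤ 0.0005
7/2^n ≤ 0.0005
2^n ≥ 14000
n ≥ log₂(14000) = 13.77
n ≥ 14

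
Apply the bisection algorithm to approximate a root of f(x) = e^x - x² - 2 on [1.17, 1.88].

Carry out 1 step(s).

f(x) = e^x - x² - 2
Initial interval: [1.17, 1.88]

Iteration 1:
  c_1 = (1.170000 + 1.880000)/2 = 1.525000
  f(c_1) = f(1.525000) = 0.269519
  f(a) × f(c) < 0, new interval: [1.170000, 1.525000]

After 1 iteration(s), the approximation is c_1 = 1.525000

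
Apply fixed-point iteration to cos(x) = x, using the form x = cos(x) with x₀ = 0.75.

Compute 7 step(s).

Equation: cos(x) = x
Fixed-point form: x = cos(x)
x₀ = 0.75

x_1 = g(0.750000) = 0.731689
x_2 = g(0.731689) = 0.744047
x_3 = g(0.744047) = 0.735734
x_4 = g(0.735734) = 0.741339
x_5 = g(0.741339) = 0.737565
x_6 = g(0.737565) = 0.740108
x_7 = g(0.740108) = 0.738396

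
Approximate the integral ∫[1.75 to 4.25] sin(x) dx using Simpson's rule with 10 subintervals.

f(x) = sin(x)
a = 1.75, b = 4.25, n = 10
h = (b - a)/n = 0.250000

Simpson's rule: (h/3)[f(x₀) + 4f(x₁) + 2f(x₂) + ... + f(xₙ)]

x_0 = 1.7500, f(x_0) = 0.983986, coefficient = 1
x_1 = 2.0000, f(x_1) = 0.909297, coefficient = 4
x_2 = 2.2500, f(x_2) = 0.778073, coefficient = 2
x_3 = 2.5000, f(x_3) = 0.598472, coefficient = 4
x_4 = 2.7500, f(x_4) = 0.381661, coefficient = 2
x_5 = 3.0000, f(x_5) = 0.141120, coefficient = 4
x_6 = 3.2500, f(x_6) = -0.108195, coefficient = 2
x_7 = 3.5000, f(x_7) = -0.350783, coefficient = 4
x_8 = 3.7500, f(x_8) = -0.571561, coefficient = 2
x_9 = 4.0000, f(x_9) = -0.756802, coefficient = 4
x_10 = 4.2500, f(x_10) = -0.894989, coefficient = 1

I ≈ (0.250000/3) × 3.214167 = 0.267847
Exact value: 0.267841
Error: 0.000006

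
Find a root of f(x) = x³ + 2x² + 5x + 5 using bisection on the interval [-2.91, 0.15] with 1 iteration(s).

f(x) = x³ + 2x² + 5x + 5
Initial interval: [-2.91, 0.15]

Iteration 1:
  c_1 = (-2.910000 + 0.150000)/2 = -1.380000
  f(c_1) = f(-1.380000) = -0.719272
  f(a) × f(c) ≥ 0, new interval: [-1.380000, 0.150000]

After 1 iteration(s), the approximation is c_1 = -1.380000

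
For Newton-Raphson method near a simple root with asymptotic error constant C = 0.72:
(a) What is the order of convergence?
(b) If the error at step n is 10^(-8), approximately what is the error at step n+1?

(a) Newton-Raphson has quadratic (order 2) convergence near simple roots.
    This means |e_{n+1}| ≈ C|e_n|².

(b) With |e_n| = 10^(-8) and C = 0.72:
    |e_{n+1}| ≈ 0.72 × (10^(-8))² = 0.72 × 10^(-16)

(a) 2 (quadratic); (b) |e_{n+1}| ≈ 7.200e-17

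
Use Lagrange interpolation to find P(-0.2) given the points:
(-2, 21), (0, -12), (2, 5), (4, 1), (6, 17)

Lagrange interpolation formula:
P(x) = Σ yᵢ × Lᵢ(x)
where Lᵢ(x) = Π_{j≠i} (x - xⱼ)/(xᵢ - xⱼ)

L_0(-0.2) = (-0.2 - 0)/(-2 - 0) × (-0.2 - 2)/(-2 - 2) × (-0.2 - 4)/(-2 - 4) × (-0.2 - 6)/(-2 - 6) = 0.029838
L_1(-0.2) = (-0.2 - (-2))/(0 - (-2)) × (-0.2 - 2)/(0 - 2) × (-0.2 - 4)/(0 - 4) × (-0.2 - 6)/(0 - 6) = 1.074150
L_2(-0.2) = (-0.2 - (-2))/(2 - (-2)) × (-0.2 - 0)/(2 - 0) × (-0.2 - 4)/(2 - 4) × (-0.2 - 6)/(2 - 6) = -0.146475
L_3(-0.2) = (-0.2 - (-2))/(4 - (-2)) × (-0.2 - 0)/(4 - 0) × (-0.2 - 2)/(4 - 2) × (-0.2 - 6)/(4 - 6) = 0.051150
L_4(-0.2) = (-0.2 - (-2))/(6 - (-2)) × (-0.2 - 0)/(6 - 0) × (-0.2 - 2)/(6 - 2) × (-0.2 - 4)/(6 - 4) = -0.008663

P(-0.2) = 21×L_0(-0.2) + (-12)×L_1(-0.2) + 5×L_2(-0.2) + 1×L_3(-0.2) + 17×L_4(-0.2)
P(-0.2) = -13.091700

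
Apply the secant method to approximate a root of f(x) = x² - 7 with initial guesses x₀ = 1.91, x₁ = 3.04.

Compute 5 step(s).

f(x) = x² - 7
x₀ = 1.91, x₁ = 3.04

Secant formula: x_{n+1} = x_n - f(x_n)(x_n - x_{n-1})/(f(x_n) - f(x_{n-1}))

Iteration 1:
  f(1.910000) = -3.351900
  f(3.040000) = 2.241600
  x_2 = 3.040000 - 2.241600×(3.040000 - 1.910000)/(2.241600 - (-3.351900))
       = 2.587152
Iteration 2:
  f(3.040000) = 2.241600
  f(2.587152) = -0.306647
  x_3 = 2.587152 - (-0.306647)×(2.587152 - 3.040000)/(-0.306647 - 2.241600)
       = 2.641646
Iteration 3:
  f(2.587152) = -0.306647
  f(2.641646) = -0.021708
  x_4 = 2.641646 - (-0.021708)×(2.641646 - 2.587152)/(-0.021708 - (-0.306647))
       = 2.645797
Iteration 4:
  f(2.641646) = -0.021708
  f(2.645797) = 0.000243
  x_5 = 2.645797 - 0.000243×(2.645797 - 2.641646)/(0.000243 - (-0.021708))
       = 2.645751
Iteration 5:
  f(2.645797) = 0.000243
  f(2.645751) = 0.000000
  x_6 = 2.645751 - 0.000000×(2.645751 - 2.645797)/(0.000000 - 0.000243)
       = 2.645751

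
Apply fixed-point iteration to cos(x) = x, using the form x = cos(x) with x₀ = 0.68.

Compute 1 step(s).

Equation: cos(x) = x
Fixed-point form: x = cos(x)
x₀ = 0.68

x_1 = g(0.680000) = 0.777573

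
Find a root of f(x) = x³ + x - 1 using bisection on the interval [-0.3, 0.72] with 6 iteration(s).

f(x) = x³ + x - 1
Initial interval: [-0.3, 0.72]

Iteration 1:
  c_1 = (-0.300000 + 0.720000)/2 = 0.210000
  f(c_1) = f(0.210000) = -0.780739
  f(a) × f(c) ≥ 0, new interval: [0.210000, 0.720000]
Iteration 2:
  c_2 = (0.210000 + 0.720000)/2 = 0.465000
  f(c_2) = f(0.465000) = -0.434455
  f(a) × f(c) ≥ 0, new interval: [0.465000, 0.720000]
Iteration 3:
  c_3 = (0.465000 + 0.720000)/2 = 0.592500
  f(c_3) = f(0.592500) = -0.199499
  f(a) × f(c) ≥ 0, new interval: [0.592500, 0.720000]
Iteration 4:
  c_4 = (0.592500 + 0.720000)/2 = 0.656250
  f(c_4) = f(0.656250) = -0.061127
  f(a) × f(c) ≥ 0, new interval: [0.656250, 0.720000]
Iteration 5:
  c_5 = (0.656250 + 0.720000)/2 = 0.688125
  f(c_5) = f(0.688125) = 0.013963
  f(a) × f(c) < 0, new interval: [0.656250, 0.688125]
Iteration 6:
  c_6 = (0.656250 + 0.688125)/2 = 0.672187
  f(c_6) = f(0.672187) = -0.024094
  f(a) × f(c) ≥ 0, new interval: [0.672187, 0.688125]

After 6 iteration(s), the approximation is c_6 = 0.672187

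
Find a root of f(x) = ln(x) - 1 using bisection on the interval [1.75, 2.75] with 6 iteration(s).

f(x) = ln(x) - 1
Initial interval: [1.75, 2.75]

Iteration 1:
  c_1 = (1.750000 + 2.750000)/2 = 2.250000
  f(c_1) = f(2.250000) = -0.189070
  f(a) × f(c) ≥ 0, new interval: [2.250000, 2.750000]
Iteration 2:
  c_2 = (2.250000 + 2.750000)/2 = 2.500000
  f(c_2) = f(2.500000) = -0.083709
  f(a) × f(c) ≥ 0, new interval: [2.500000, 2.750000]
Iteration 3:
  c_3 = (2.500000 + 2.750000)/2 = 2.625000
  f(c_3) = f(2.625000) = -0.034919
  f(a) × f(c) ≥ 0, new interval: [2.625000, 2.750000]
Iteration 4:
  c_4 = (2.625000 + 2.750000)/2 = 2.687500
  f(c_4) = f(2.687500) = -0.011389
  f(a) × f(c) ≥ 0, new interval: [2.687500, 2.750000]
Iteration 5:
  c_5 = (2.687500 + 2.750000)/2 = 2.718750
  f(c_5) = f(2.718750) = 0.000172
  f(a) × f(c) < 0, new interval: [2.687500, 2.718750]
Iteration 6:
  c_6 = (2.687500 + 2.718750)/2 = 2.703125
  f(c_6) = f(2.703125) = -0.005591
  f(a) × f(c) ≥ 0, new interval: [2.703125, 2.718750]

After 6 iteration(s), the approximation is c_6 = 2.703125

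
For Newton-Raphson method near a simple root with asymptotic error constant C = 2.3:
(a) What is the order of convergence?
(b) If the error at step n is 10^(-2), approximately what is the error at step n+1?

(a) Newton-Raphson has quadratic (order 2) convergence near simple roots.
    This means |e_{n+1}| ≈ C|e_n|².

(b) With |e_n| = 10^(-2) and C = 2.3:
    |e_{n+1}| ≈ 2.3 × (10^(-2))² = 2.3 × 10^(-4)

(a) 2 (quadratic); (b) |e_{n+1}| ≈ 2.300e-04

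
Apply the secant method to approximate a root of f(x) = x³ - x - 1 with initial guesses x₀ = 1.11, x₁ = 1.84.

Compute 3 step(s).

f(x) = x³ - x - 1
x₀ = 1.11, x₁ = 1.84

Secant formula: x_{n+1} = x_n - f(x_n)(x_n - x_{n-1})/(f(x_n) - f(x_{n-1}))

Iteration 1:
  f(1.110000) = -0.742369
  f(1.840000) = 3.389504
  x_2 = 1.840000 - 3.389504×(1.840000 - 1.110000)/(3.389504 - (-0.742369))
       = 1.241158
Iteration 2:
  f(1.840000) = 3.389504
  f(1.241158) = -0.329186
  x_3 = 1.241158 - (-0.329186)×(1.241158 - 1.840000)/(-0.329186 - 3.389504)
       = 1.294169
Iteration 3:
  f(1.241158) = -0.329186
  f(1.294169) = -0.126600
  x_4 = 1.294169 - (-0.126600)×(1.294169 - 1.241158)/(-0.126600 - (-0.329186))
       = 1.327296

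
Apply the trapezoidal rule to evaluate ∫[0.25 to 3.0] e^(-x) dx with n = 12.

f(x) = e^(-x)
a = 0.25, b = 3.0, n = 12
h = (b - a)/n = 0.229167

Trapezoidal rule: (h/2)[f(x₀) + 2f(x₁) + 2f(x₂) + ... + f(xₙ)]

x_0 = 0.2500, f(x_0) = 0.778801, coefficient = 1
x_1 = 0.4792, f(x_1) = 0.619299, coefficient = 2
x_2 = 0.7083, f(x_2) = 0.492464, coefficient = 2
x_3 = 0.9375, f(x_3) = 0.391606, coefficient = 2
x_4 = 1.1667, f(x_4) = 0.311403, coefficient = 2
x_5 = 1.3958, f(x_5) = 0.247627, coefficient = 2
x_6 = 1.6250, f(x_6) = 0.196912, coefficient = 2
x_7 = 1.8542, f(x_7) = 0.156583, coefficient = 2
x_8 = 2.0833, f(x_8) = 0.124514, coefficient = 2
x_9 = 2.3125, f(x_9) = 0.099013, coefficient = 2
x_10 = 2.5417, f(x_10) = 0.078735, coefficient = 2
x_11 = 2.7708, f(x_11) = 0.062610, coefficient = 2
x_12 = 3.0000, f(x_12) = 0.049787, coefficient = 1

I ≈ (0.229167/2) × 6.390121 = 0.732201
Exact value: 0.729014
Error: 0.003188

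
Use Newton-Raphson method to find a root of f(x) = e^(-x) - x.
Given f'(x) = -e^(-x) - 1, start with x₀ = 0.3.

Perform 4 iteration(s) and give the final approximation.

f(x) = e^(-x) - x
f'(x) = -e^(-x) - 1
x₀ = 0.3

Newton-Raphson formula: x_{n+1} = x_n - f(x_n)/f'(x_n)

Iteration 1:
  f(0.300000) = 0.440818
  f'(0.300000) = -1.740818
  x_1 = 0.300000 - 0.440818/(-1.740818) = 0.553225
Iteration 2:
  f(0.553225) = 0.021868
  f'(0.553225) = -1.575092
  x_2 = 0.553225 - 0.021868/(-1.575092) = 0.567108
Iteration 3:
  f(0.567108) = 0.000055
  f'(0.567108) = -1.567163
  x_3 = 0.567108 - 0.000055/(-1.567163) = 0.567143
Iteration 4:
  f(0.567143) = 0.000000
  f'(0.567143) = -1.567143
  x_4 = 0.567143 - 0.000000/(-1.567143) = 0.567143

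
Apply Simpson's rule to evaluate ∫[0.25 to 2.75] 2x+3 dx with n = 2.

f(x) = 2x+3
a = 0.25, b = 2.75, n = 2
h = (b - a)/n = 1.250000

Simpson's rule: (h/3)[f(x₀) + 4f(x₁) + 2f(x₂) + ... + f(xₙ)]

x_0 = 0.2500, f(x_0) = 3.500000, coefficient = 1
x_1 = 1.5000, f(x_1) = 6.000000, coefficient = 4
x_2 = 2.7500, f(x_2) = 8.500000, coefficient = 1

I ≈ (1.250000/3) × 36.000000 = 15.000000
Exact value: 15.000000
Error: 0.000000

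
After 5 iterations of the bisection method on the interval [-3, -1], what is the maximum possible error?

Bisection error bound: |error| ≤ (b-a)/2^n
|error| ≤ (-1 - (-3))/2^5 = 2/2^5
|error| ≤ 0.0625000000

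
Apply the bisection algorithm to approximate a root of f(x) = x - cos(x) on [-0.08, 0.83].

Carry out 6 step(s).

f(x) = x - cos(x)
Initial interval: [-0.08, 0.83]

Iteration 1:
  c_1 = (-0.080000 + 0.830000)/2 = 0.375000
  f(c_1) = f(0.375000) = -0.555508
  f(a) × f(c) ≥ 0, new interval: [0.375000, 0.830000]
Iteration 2:
  c_2 = (0.375000 + 0.830000)/2 = 0.602500
  f(c_2) = f(0.602500) = -0.221421
  f(a) × f(c) ≥ 0, new interval: [0.602500, 0.830000]
Iteration 3:
  c_3 = (0.602500 + 0.830000)/2 = 0.716250
  f(c_3) = f(0.716250) = -0.038023
  f(a) × f(c) ≥ 0, new interval: [0.716250, 0.830000]
Iteration 4:
  c_4 = (0.716250 + 0.830000)/2 = 0.773125
  f(c_4) = f(0.773125) = 0.057393
  f(a) × f(c) < 0, new interval: [0.716250, 0.773125]
Iteration 5:
  c_5 = (0.716250 + 0.773125)/2 = 0.744688
  f(c_5) = f(0.744688) = 0.009388
  f(a) × f(c) < 0, new interval: [0.716250, 0.744688]
Iteration 6:
  c_6 = (0.716250 + 0.744688)/2 = 0.730469
  f(c_6) = f(0.730469) = -0.014393
  f(a) × f(c) ≥ 0, new interval: [0.730469, 0.744688]

After 6 iteration(s), the approximation is c_6 = 0.730469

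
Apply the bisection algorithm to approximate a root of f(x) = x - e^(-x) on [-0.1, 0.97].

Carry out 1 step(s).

f(x) = x - e^(-x)
Initial interval: [-0.1, 0.97]

Iteration 1:
  c_1 = (-0.100000 + 0.970000)/2 = 0.435000
  f(c_1) = f(0.435000) = -0.212265
  f(a) × f(c) ≥ 0, new interval: [0.435000, 0.970000]

After 1 iteration(s), the approximation is c_1 = 0.435000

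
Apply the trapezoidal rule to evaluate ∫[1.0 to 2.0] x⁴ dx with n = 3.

f(x) = x⁴
a = 1.0, b = 2.0, n = 3
h = (b - a)/n = 0.333333

Trapezoidal rule: (h/2)[f(x₀) + 2f(x₁) + 2f(x₂) + ... + f(xₙ)]

x_0 = 1.0000, f(x_0) = 1.000000, coefficient = 1
x_1 = 1.3333, f(x_1) = 3.160494, coefficient = 2
x_2 = 1.6667, f(x_2) = 7.716049, coefficient = 2
x_3 = 2.0000, f(x_3) = 16.000000, coefficient = 1

I ≈ (0.333333/2) × 38.753086 = 6.458848
Exact value: 6.200000
Error: 0.258848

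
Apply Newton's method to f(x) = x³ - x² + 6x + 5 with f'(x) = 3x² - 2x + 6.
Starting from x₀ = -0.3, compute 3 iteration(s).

f(x) = x³ - x² + 6x + 5
f'(x) = 3x² - 2x + 6
x₀ = -0.3

Newton-Raphson formula: x_{n+1} = x_n - f(x_n)/f'(x_n)

Iteration 1:
  f(-0.300000) = 3.083000
  f'(-0.300000) = 6.870000
  x_1 = -0.300000 - 3.083000/6.870000 = -0.748763
Iteration 2:
  f(-0.748763) = -0.473013
  f'(-0.748763) = 9.179462
  x_2 = -0.748763 - (-0.473013)/9.179462 = -0.697233
Iteration 3:
  f(-0.697233) = -0.008483
  f'(-0.697233) = 8.852869
  x_3 = -0.697233 - (-0.008483)/8.852869 = -0.696275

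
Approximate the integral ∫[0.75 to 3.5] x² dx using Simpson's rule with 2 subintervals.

f(x) = x²
a = 0.75, b = 3.5, n = 2
h = (b - a)/n = 1.375000

Simpson's rule: (h/3)[f(x₀) + 4f(x₁) + 2f(x₂) + ... + f(xₙ)]

x_0 = 0.7500, f(x_0) = 0.562500, coefficient = 1
x_1 = 2.1250, f(x_1) = 4.515625, coefficient = 4
x_2 = 3.5000, f(x_2) = 12.250000, coefficient = 1

I ≈ (1.375000/3) × 30.875000 = 14.151042
Exact value: 14.151042
Error: 0.000000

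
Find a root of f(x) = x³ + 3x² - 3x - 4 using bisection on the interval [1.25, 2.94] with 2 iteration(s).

f(x) = x³ + 3x² - 3x - 4
Initial interval: [1.25, 2.94]

Iteration 1:
  c_1 = (1.250000 + 2.940000)/2 = 2.095000
  f(c_1) = f(2.095000) = 12.077082
  f(a) × f(c) < 0, new interval: [1.250000, 2.095000]
Iteration 2:
  c_2 = (1.250000 + 2.095000)/2 = 1.672500
  f(c_2) = f(1.672500) = 4.052680
  f(a) × f(c) < 0, new interval: [1.250000, 1.672500]

After 2 iteration(s), the approximation is c_2 = 1.672500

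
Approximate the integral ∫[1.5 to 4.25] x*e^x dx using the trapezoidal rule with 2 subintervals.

f(x) = x*e^x
a = 1.5, b = 4.25, n = 2
h = (b - a)/n = 1.375000

Trapezoidal rule: (h/2)[f(x₀) + 2f(x₁) + 2f(x₂) + ... + f(xₙ)]

x_0 = 1.5000, f(x_0) = 6.722534, coefficient = 1
x_1 = 2.8750, f(x_1) = 50.960594, coefficient = 2
x_2 = 4.2500, f(x_2) = 297.948002, coefficient = 1

I ≈ (1.375000/2) × 406.591725 = 279.531811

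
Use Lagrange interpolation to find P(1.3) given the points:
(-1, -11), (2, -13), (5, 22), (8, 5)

Lagrange interpolation formula:
P(x) = Σ yᵢ × Lᵢ(x)
where Lᵢ(x) = Π_{j≠i} (x - xⱼ)/(xᵢ - xⱼ)

L_0(1.3) = (1.3 - 2)/(-1 - 2) × (1.3 - 5)/(-1 - 5) × (1.3 - 8)/(-1 - 8) = 0.107117
L_1(1.3) = (1.3 - (-1))/(2 - (-1)) × (1.3 - 5)/(2 - 5) × (1.3 - 8)/(2 - 8) = 1.055870
L_2(1.3) = (1.3 - (-1))/(5 - (-1)) × (1.3 - 2)/(5 - 2) × (1.3 - 8)/(5 - 8) = -0.199759
L_3(1.3) = (1.3 - (-1))/(8 - (-1)) × (1.3 - 2)/(8 - 2) × (1.3 - 5)/(8 - 5) = 0.036772

P(1.3) = (-11)×L_0(1.3) + (-13)×L_1(1.3) + 22×L_2(1.3) + 5×L_3(1.3)
P(1.3) = -19.115451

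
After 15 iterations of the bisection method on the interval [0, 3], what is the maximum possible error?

Bisection error bound: |error| ≤ (b-a)/2^n
|error| ≤ (3 - 0)/2^15 = 3/2^15
|error| ≤ 0.0000915527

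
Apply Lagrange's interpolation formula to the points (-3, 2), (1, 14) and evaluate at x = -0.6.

Lagrange interpolation formula:
P(x) = Σ yᵢ × Lᵢ(x)
where Lᵢ(x) = Π_{j≠i} (x - xⱼ)/(xᵢ - xⱼ)

L_0(-0.6) = (-0.6 - 1)/(-3 - 1) = 0.400000
L_1(-0.6) = (-0.6 - (-3))/(1 - (-3)) = 0.600000

P(-0.6) = 2×L_0(-0.6) + 14×L_1(-0.6)
P(-0.6) = 9.200000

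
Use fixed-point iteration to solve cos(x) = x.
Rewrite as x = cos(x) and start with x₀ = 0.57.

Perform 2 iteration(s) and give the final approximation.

Equation: cos(x) = x
Fixed-point form: x = cos(x)
x₀ = 0.57

x_1 = g(0.570000) = 0.841901
x_2 = g(0.841901) = 0.666046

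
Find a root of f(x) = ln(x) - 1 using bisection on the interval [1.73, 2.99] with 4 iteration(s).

f(x) = ln(x) - 1
Initial interval: [1.73, 2.99]

Iteration 1:
  c_1 = (1.730000 + 2.990000)/2 = 2.360000
  f(c_1) = f(2.360000) = -0.141338
  f(a) × f(c) ≥ 0, new interval: [2.360000, 2.990000]
Iteration 2:
  c_2 = (2.360000 + 2.990000)/2 = 2.675000
  f(c_2) = f(2.675000) = -0.016051
  f(a) × f(c) ≥ 0, new interval: [2.675000, 2.990000]
Iteration 3:
  c_3 = (2.675000 + 2.990000)/2 = 2.832500
  f(c_3) = f(2.832500) = 0.041160
  f(a) × f(c) < 0, new interval: [2.675000, 2.832500]
Iteration 4:
  c_4 = (2.675000 + 2.832500)/2 = 2.753750
  f(c_4) = f(2.753750) = 0.012964
  f(a) × f(c) < 0, new interval: [2.675000, 2.753750]

After 4 iteration(s), the approximation is c_4 = 2.753750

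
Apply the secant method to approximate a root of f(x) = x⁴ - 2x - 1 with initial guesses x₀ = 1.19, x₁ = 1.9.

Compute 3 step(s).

f(x) = x⁴ - 2x - 1
x₀ = 1.19, x₁ = 1.9

Secant formula: x_{n+1} = x_n - f(x_n)(x_n - x_{n-1})/(f(x_n) - f(x_{n-1}))

Iteration 1:
  f(1.190000) = -1.374661
  f(1.900000) = 8.232100
  x_2 = 1.900000 - 8.232100×(1.900000 - 1.190000)/(8.232100 - (-1.374661))
       = 1.291596
Iteration 2:
  f(1.900000) = 8.232100
  f(1.291596) = -0.800233
  x_3 = 1.291596 - (-0.800233)×(1.291596 - 1.900000)/(-0.800233 - 8.232100)
       = 1.345499
Iteration 3:
  f(1.291596) = -0.800233
  f(1.345499) = -0.413571
  x_4 = 1.345499 - (-0.413571)×(1.345499 - 1.291596)/(-0.413571 - (-0.800233))
       = 1.403152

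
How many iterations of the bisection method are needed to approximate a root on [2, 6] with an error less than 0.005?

We need (b-a)/2^n ≤ 0.005
(6 - 2)/2^n ≤ 0.005
4/2^n ≤ 0.005
2^n ≥ 800
n ≥ log₂(800) = 9.64
n ≥ 10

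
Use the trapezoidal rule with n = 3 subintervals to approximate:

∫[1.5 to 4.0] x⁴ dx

f(x) = x⁴
a = 1.5, b = 4.0, n = 3
h = (b - a)/n = 0.833333

Trapezoidal rule: (h/2)[f(x₀) + 2f(x₁) + 2f(x₂) + ... + f(xₙ)]

x_0 = 1.5000, f(x_0) = 5.062500, coefficient = 1
x_1 = 2.3333, f(x_1) = 29.641975, coefficient = 2
x_2 = 3.1667, f(x_2) = 100.556327, coefficient = 2
x_3 = 4.0000, f(x_3) = 256.000000, coefficient = 1

I ≈ (0.833333/2) × 521.459105 = 217.274627
Exact value: 203.281250
Error: 13.993377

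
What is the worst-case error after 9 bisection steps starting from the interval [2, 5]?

Bisection error bound: |error| ≤ (b-a)/2^n
|error| ≤ (5 - 2)/2^9 = 3/2^9
|error| ≤ 0.0058593750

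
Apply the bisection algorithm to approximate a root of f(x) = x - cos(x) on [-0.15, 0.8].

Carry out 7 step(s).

f(x) = x - cos(x)
Initial interval: [-0.15, 0.8]

Iteration 1:
  c_1 = (-0.150000 + 0.800000)/2 = 0.325000
  f(c_1) = f(0.325000) = -0.622651
  f(a) × f(c) ≥ 0, new interval: [0.325000, 0.800000]
Iteration 2:
  c_2 = (0.325000 + 0.800000)/2 = 0.562500
  f(c_2) = f(0.562500) = -0.283424
  f(a) × f(c) ≥ 0, new interval: [0.562500, 0.800000]
Iteration 3:
  c_3 = (0.562500 + 0.800000)/2 = 0.681250
  f(c_3) = f(0.681250) = -0.095536
  f(a) × f(c) ≥ 0, new interval: [0.681250, 0.800000]
Iteration 4:
  c_4 = (0.681250 + 0.800000)/2 = 0.740625
  f(c_4) = f(0.740625) = 0.002578
  f(a) × f(c) < 0, new interval: [0.681250, 0.740625]
Iteration 5:
  c_5 = (0.681250 + 0.740625)/2 = 0.710938
  f(c_5) = f(0.710938) = -0.046813
  f(a) × f(c) ≥ 0, new interval: [0.710938, 0.740625]
Iteration 6:
  c_6 = (0.710938 + 0.740625)/2 = 0.725781
  f(c_6) = f(0.725781) = -0.022200
  f(a) × f(c) ≥ 0, new interval: [0.725781, 0.740625]
Iteration 7:
  c_7 = (0.725781 + 0.740625)/2 = 0.733203
  f(c_7) = f(0.733203) = -0.009831
  f(a) × f(c) ≥ 0, new interval: [0.733203, 0.740625]

After 7 iteration(s), the approximation is c_7 = 0.733203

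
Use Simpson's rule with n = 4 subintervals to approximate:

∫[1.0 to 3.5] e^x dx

f(x) = e^x
a = 1.0, b = 3.5, n = 4
h = (b - a)/n = 0.625000

Simpson's rule: (h/3)[f(x₀) + 4f(x₁) + 2f(x₂) + ... + f(xₙ)]

x_0 = 1.0000, f(x_0) = 2.718282, coefficient = 1
x_1 = 1.6250, f(x_1) = 5.078419, coefficient = 4
x_2 = 2.2500, f(x_2) = 9.487736, coefficient = 2
x_3 = 2.8750, f(x_3) = 17.725424, coefficient = 4
x_4 = 3.5000, f(x_4) = 33.115452, coefficient = 1

I ≈ (0.625000/3) × 146.024578 = 30.421787
Exact value: 30.397170
Error: 0.024617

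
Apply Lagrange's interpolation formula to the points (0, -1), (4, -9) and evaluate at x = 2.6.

Lagrange interpolation formula:
P(x) = Σ yᵢ × Lᵢ(x)
where Lᵢ(x) = Π_{j≠i} (x - xⱼ)/(xᵢ - xⱼ)

L_0(2.6) = (2.6 - 4)/(0 - 4) = 0.350000
L_1(2.6) = (2.6 - 0)/(4 - 0) = 0.650000

P(2.6) = (-1)×L_0(2.6) + (-9)×L_1(2.6)
P(2.6) = -6.200000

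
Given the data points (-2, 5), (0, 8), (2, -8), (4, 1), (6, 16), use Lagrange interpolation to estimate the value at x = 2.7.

Lagrange interpolation formula:
P(x) = Σ yᵢ × Lᵢ(x)
where Lᵢ(x) = Π_{j≠i} (x - xⱼ)/(xᵢ - xⱼ)

L_0(2.7) = (2.7 - 0)/(-2 - 0) × (2.7 - 2)/(-2 - 2) × (2.7 - 4)/(-2 - 4) × (2.7 - 6)/(-2 - 6) = 0.021115
L_1(2.7) = (2.7 - (-2))/(0 - (-2)) × (2.7 - 2)/(0 - 2) × (2.7 - 4)/(0 - 4) × (2.7 - 6)/(0 - 6) = -0.147022
L_2(2.7) = (2.7 - (-2))/(2 - (-2)) × (2.7 - 0)/(2 - 0) × (2.7 - 4)/(2 - 4) × (2.7 - 6)/(2 - 6) = 0.850627
L_3(2.7) = (2.7 - (-2))/(4 - (-2)) × (2.7 - 0)/(4 - 0) × (2.7 - 2)/(4 - 2) × (2.7 - 6)/(4 - 6) = 0.305353
L_4(2.7) = (2.7 - (-2))/(6 - (-2)) × (2.7 - 0)/(6 - 0) × (2.7 - 2)/(6 - 2) × (2.7 - 4)/(6 - 4) = -0.030073

P(2.7) = 5×L_0(2.7) + 8×L_1(2.7) + (-8)×L_2(2.7) + 1×L_3(2.7) + 16×L_4(2.7)
P(2.7) = -8.051423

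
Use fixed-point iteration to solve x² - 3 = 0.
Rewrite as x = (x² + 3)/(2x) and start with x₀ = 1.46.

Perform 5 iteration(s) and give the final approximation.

Equation: x² - 3 = 0
Fixed-point form: x = (x² + 3)/(2x)
x₀ = 1.46

x_1 = g(1.460000) = 1.757397
x_2 = g(1.757397) = 1.732234
x_3 = g(1.732234) = 1.732051
x_4 = g(1.732051) = 1.732051
x_5 = g(1.732051) = 1.732051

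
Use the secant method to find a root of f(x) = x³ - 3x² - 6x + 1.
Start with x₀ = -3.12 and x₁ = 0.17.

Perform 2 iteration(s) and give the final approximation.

f(x) = x³ - 3x² - 6x + 1
x₀ = -3.12, x₁ = 0.17

Secant formula: x_{n+1} = x_n - f(x_n)(x_n - x_{n-1})/(f(x_n) - f(x_{n-1}))

Iteration 1:
  f(-3.120000) = -39.854528
  f(0.170000) = -0.101787
  x_2 = 0.170000 - (-0.101787)×(0.170000 - (-3.120000))/(-0.101787 - (-39.854528))
       = 0.178424
Iteration 2:
  f(0.170000) = -0.101787
  f(0.178424) = -0.160370
  x_3 = 0.178424 - (-0.160370)×(0.178424 - 0.170000)/(-0.160370 - (-0.101787))
       = 0.155363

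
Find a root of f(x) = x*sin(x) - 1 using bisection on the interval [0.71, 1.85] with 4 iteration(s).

f(x) = x*sin(x) - 1
Initial interval: [0.71, 1.85]

Iteration 1:
  c_1 = (0.710000 + 1.850000)/2 = 1.280000
  f(c_1) = f(1.280000) = 0.226260
  f(a) × f(c) < 0, new interval: [0.710000, 1.280000]
Iteration 2:
  c_2 = (0.710000 + 1.280000)/2 = 0.995000
  f(c_2) = f(0.995000) = -0.165435
  f(a) × f(c) ≥ 0, new interval: [0.995000, 1.280000]
Iteration 3:
  c_3 = (0.995000 + 1.280000)/2 = 1.137500
  f(c_3) = f(1.137500) = 0.032380
  f(a) × f(c) < 0, new interval: [0.995000, 1.137500]
Iteration 4:
  c_4 = (0.995000 + 1.137500)/2 = 1.066250
  f(c_4) = f(1.066250) = -0.066611
  f(a) × f(c) ≥ 0, new interval: [1.066250, 1.137500]

After 4 iteration(s), the approximation is c_4 = 1.066250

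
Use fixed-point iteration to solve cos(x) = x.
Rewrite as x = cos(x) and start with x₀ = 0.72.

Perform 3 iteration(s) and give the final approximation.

Equation: cos(x) = x
Fixed-point form: x = cos(x)
x₀ = 0.72

x_1 = g(0.720000) = 0.751806
x_2 = g(0.751806) = 0.730457
x_3 = g(0.730457) = 0.744870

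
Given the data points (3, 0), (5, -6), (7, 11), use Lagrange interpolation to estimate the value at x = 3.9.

Lagrange interpolation formula:
P(x) = Σ yᵢ × Lᵢ(x)
where Lᵢ(x) = Π_{j≠i} (x - xⱼ)/(xᵢ - xⱼ)

L_0(3.9) = (3.9 - 5)/(3 - 5) × (3.9 - 7)/(3 - 7) = 0.426250
L_1(3.9) = (3.9 - 3)/(5 - 3) × (3.9 - 7)/(5 - 7) = 0.697500
L_2(3.9) = (3.9 - 3)/(7 - 3) × (3.9 - 5)/(7 - 5) = -0.123750

P(3.9) = 0×L_0(3.9) + (-6)×L_1(3.9) + 11×L_2(3.9)
P(3.9) = -5.546250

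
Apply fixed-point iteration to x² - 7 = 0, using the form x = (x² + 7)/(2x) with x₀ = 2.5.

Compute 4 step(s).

Equation: x² - 7 = 0
Fixed-point form: x = (x² + 7)/(2x)
x₀ = 2.5

x_1 = g(2.500000) = 2.650000
x_2 = g(2.650000) = 2.645755
x_3 = g(2.645755) = 2.645751
x_4 = g(2.645751) = 2.645751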